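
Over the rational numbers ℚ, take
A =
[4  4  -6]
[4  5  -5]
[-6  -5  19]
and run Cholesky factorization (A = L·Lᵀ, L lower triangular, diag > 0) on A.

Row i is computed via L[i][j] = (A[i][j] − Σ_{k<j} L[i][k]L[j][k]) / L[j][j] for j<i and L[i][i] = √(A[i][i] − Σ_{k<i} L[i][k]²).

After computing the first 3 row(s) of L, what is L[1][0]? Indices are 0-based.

L[1][0] = 2

Step 1: L[0][0] = √(4) = 2.
  L[1][0] = (4) / L[0][0] = 2.
Step 2: L[1][1] = √(1) = 1.
  L[2][0] = (-6) / L[0][0] = -3.
  L[2][1] = (1) / L[1][1] = 1.
Step 3: L[2][2] = √(9) = 3.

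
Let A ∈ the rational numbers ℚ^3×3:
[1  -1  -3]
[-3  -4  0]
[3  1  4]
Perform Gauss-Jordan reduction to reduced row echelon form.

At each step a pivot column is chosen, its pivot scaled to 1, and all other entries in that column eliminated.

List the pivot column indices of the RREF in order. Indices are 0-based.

pivot columns: 0, 1, 2

[1] R0 /= 1  ⇒  (1, -1, -3)
     R1 -= -3·R0  ⇒  (0, -7, -9)
     R2 -= 3·R0  ⇒  (0, 4, 13)
[2] R1 /= -7  ⇒  (0, 1, 9/7)
     R0 -= -1·R1  ⇒  (1, 0, -12/7)
     R2 -= 4·R1  ⇒  (0, 0, 55/7)
[3] R2 /= 55/7  ⇒  (0, 0, 1)
     R0 -= -12/7·R2  ⇒  (1, 0, 0)
     R1 -= 9/7·R2  ⇒  (0, 1, 0)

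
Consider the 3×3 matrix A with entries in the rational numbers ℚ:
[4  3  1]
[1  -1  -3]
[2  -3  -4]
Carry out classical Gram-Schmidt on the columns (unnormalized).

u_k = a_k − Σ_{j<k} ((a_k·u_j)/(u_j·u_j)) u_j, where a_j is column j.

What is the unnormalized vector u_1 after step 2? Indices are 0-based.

Step 1: u_0 = a_0 = (4, 1, 2).
Step 2: u_1 = a_1 − (5/21)·u_0 = (43/21, -26/21, -73/21).

u_1 = (43/21, -26/21, -73/21)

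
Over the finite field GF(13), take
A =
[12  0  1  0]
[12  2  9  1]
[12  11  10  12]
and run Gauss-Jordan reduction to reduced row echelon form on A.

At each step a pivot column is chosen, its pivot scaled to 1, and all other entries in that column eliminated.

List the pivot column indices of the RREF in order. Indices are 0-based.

pivot(0,0)=12: scale R0 → (1, 0, 12, 0)
  clear (1,0): R1 −= (12)R0 → (0, 2, 8, 1)
  clear (2,0): R2 −= (12)R0 → (0, 11, 9, 12)
pivot(1,1)=2: scale R1 → (0, 1, 4, 7)
  clear (2,1): R2 −= (11)R1 → (0, 0, 4, 0)
pivot(2,2)=4: scale R2 → (0, 0, 1, 0)
  clear (0,2): R0 −= (12)R2 → (1, 0, 0, 0)
  clear (1,2): R1 −= (4)R2 → (0, 1, 0, 7)

pivot columns: 0, 1, 2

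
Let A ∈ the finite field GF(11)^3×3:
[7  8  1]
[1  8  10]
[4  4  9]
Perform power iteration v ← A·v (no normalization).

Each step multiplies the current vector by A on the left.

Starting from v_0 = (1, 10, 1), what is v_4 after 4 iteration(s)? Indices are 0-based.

v_0 = (1, 10, 1).
v_1 = A·v_0 = (0, 3, 9).
v_2 = A·v_1 = (0, 4, 5).
v_3 = A·v_2 = (4, 5, 6).
v_4 = A·v_3 = (8, 5, 2).

v_4 = (8, 5, 2)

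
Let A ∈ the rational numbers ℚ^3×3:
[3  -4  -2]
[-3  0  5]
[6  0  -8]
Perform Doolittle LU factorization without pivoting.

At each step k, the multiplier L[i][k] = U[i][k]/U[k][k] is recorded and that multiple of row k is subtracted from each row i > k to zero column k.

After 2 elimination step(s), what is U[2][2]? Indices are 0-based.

Step 1: pivot at (0,0) is 3.
  row1 ← row1 − (-1)·row0  ⇒  L[1][0]=-1, U row1=(0, -4, 3)
  row2 ← row2 − (2)·row0  ⇒  L[2][0]=2, U row2=(0, 8, -4)
Step 2: pivot at (1,1) is -4.
  row2 ← row2 − (-2)·row1  ⇒  L[2][1]=-2, U row2=(0, 0, 2)

U[2][2] = 2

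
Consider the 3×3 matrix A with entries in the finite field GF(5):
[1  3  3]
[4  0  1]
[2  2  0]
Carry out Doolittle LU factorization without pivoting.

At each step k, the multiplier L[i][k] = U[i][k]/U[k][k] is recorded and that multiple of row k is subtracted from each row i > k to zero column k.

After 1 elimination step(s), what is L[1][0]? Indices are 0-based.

[col 0] pivot 1
  R1 -= 4*R0 → (0, 3, 4)  (L[1][0] := 4)
  R2 -= 2*R0 → (0, 1, 4)  (L[2][0] := 2)

L[1][0] = 4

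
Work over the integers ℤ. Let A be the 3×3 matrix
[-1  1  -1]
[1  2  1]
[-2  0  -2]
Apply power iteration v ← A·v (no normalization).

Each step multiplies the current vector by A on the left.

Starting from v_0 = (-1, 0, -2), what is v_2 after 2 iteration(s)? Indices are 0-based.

v_2 = (-12, 3, -18)

v_0 = (-1, 0, -2).
v_1 = A·v_0 = (3, -3, 6).
v_2 = A·v_1 = (-12, 3, -18).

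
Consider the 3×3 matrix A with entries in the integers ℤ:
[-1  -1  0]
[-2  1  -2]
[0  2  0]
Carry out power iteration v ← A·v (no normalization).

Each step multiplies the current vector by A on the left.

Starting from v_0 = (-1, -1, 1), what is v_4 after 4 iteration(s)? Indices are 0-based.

v_0 = (-1, -1, 1).
v_1 = A·v_0 = (2, -1, -2).
v_2 = A·v_1 = (-1, -1, -2).
v_3 = A·v_2 = (2, 5, -2).
v_4 = A·v_3 = (-7, 5, 10).

v_4 = (-7, 5, 10)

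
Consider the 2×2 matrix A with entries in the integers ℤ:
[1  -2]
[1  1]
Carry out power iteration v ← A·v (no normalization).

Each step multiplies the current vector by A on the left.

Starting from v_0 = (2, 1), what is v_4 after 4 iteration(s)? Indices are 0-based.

v_0 = (2, 1).
v_1 = A·v_0 = (0, 3).
v_2 = A·v_1 = (-6, 3).
v_3 = A·v_2 = (-12, -3).
v_4 = A·v_3 = (-6, -15).

v_4 = (-6, -15)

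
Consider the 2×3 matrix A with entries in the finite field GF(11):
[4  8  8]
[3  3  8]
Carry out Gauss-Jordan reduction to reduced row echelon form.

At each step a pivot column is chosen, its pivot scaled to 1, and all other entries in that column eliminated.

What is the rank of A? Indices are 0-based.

rank = 2

step 1: normalize row 0 (÷4) = (1, 2, 2)
  row 1: subtract 3×row0 = (0, 8, 2)
step 2: normalize row 1 (÷8) = (0, 1, 3)
  row 0: subtract 2×row1 = (1, 0, 7)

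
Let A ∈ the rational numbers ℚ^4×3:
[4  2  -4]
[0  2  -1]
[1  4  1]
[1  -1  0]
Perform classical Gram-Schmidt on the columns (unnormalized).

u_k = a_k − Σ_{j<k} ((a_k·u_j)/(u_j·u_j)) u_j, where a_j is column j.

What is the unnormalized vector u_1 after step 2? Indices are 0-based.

Step 1: u_0 = a_0 = (4, 0, 1, 1).
Step 2: u_1 = a_1 − (11/18)·u_0 = (-4/9, 2, 61/18, -29/18).

u_1 = (-4/9, 2, 61/18, -29/18)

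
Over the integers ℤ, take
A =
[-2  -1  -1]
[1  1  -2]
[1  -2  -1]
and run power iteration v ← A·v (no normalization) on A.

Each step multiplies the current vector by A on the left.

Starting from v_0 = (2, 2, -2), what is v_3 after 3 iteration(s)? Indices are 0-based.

v_3 = (16, 44, 12)

v_0 = (2, 2, -2).
v_1 = A·v_0 = (-4, 8, 0).
v_2 = A·v_1 = (0, 4, -20).
v_3 = A·v_2 = (16, 44, 12).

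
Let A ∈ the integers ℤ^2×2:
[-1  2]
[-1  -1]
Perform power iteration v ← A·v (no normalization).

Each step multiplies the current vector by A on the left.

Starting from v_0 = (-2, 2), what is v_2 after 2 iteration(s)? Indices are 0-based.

v_2 = (-6, -6)

v_0 = (-2, 2).
v_1 = A·v_0 = (6, 0).
v_2 = A·v_1 = (-6, -6).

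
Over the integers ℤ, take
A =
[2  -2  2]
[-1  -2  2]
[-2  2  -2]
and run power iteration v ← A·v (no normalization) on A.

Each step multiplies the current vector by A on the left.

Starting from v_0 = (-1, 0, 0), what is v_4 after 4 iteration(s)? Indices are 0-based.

v_4 = (4, 28, -4)

v_0 = (-1, 0, 0).
v_1 = A·v_0 = (-2, 1, 2).
v_2 = A·v_1 = (-2, 4, 2).
v_3 = A·v_2 = (-8, -2, 8).
v_4 = A·v_3 = (4, 28, -4).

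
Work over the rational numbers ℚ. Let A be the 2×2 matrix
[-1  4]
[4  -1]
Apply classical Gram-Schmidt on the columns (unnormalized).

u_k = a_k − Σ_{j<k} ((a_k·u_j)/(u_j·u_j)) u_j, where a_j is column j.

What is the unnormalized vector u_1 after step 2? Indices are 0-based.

Step 1: u_0 = a_0 = (-1, 4).
Step 2: u_1 = a_1 − (-8/17)·u_0 = (60/17, 15/17).

u_1 = (60/17, 15/17)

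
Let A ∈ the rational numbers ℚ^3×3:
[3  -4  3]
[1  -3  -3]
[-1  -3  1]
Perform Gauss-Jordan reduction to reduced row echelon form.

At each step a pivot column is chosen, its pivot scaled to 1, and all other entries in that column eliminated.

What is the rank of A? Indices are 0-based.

rank = 3

pivot(0,0)=3: scale R0 → (1, -4/3, 1)
  clear (1,0): R1 −= (1)R0 → (0, -5/3, -4)
  clear (2,0): R2 −= (-1)R0 → (0, -13/3, 2)
pivot(1,1)=-5/3: scale R1 → (0, 1, 12/5)
  clear (0,1): R0 −= (-4/3)R1 → (1, 0, 21/5)
  clear (2,1): R2 −= (-13/3)R1 → (0, 0, 62/5)
pivot(2,2)=62/5: scale R2 → (0, 0, 1)
  clear (0,2): R0 −= (21/5)R2 → (1, 0, 0)
  clear (1,2): R1 −= (12/5)R2 → (0, 1, 0)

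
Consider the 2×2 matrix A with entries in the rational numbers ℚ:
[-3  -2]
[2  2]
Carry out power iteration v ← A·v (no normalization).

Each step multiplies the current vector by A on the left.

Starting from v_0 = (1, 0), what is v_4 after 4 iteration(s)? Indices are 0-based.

v_0 = (1, 0).
v_1 = A·v_0 = (-3, 2).
v_2 = A·v_1 = (5, -2).
v_3 = A·v_2 = (-11, 6).
v_4 = A·v_3 = (21, -10).

v_4 = (21, -10)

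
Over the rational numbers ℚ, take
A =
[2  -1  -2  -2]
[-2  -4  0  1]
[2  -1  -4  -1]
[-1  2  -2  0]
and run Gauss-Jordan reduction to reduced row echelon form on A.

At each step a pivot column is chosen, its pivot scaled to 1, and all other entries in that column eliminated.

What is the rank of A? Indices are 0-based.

rank = 4

pivot(0,0)=2: scale R0 → (1, -1/2, -1, -1)
  clear (1,0): R1 −= (-2)R0 → (0, -5, -2, -1)
  clear (2,0): R2 −= (2)R0 → (0, 0, -2, 1)
  clear (3,0): R3 −= (-1)R0 → (0, 3/2, -3, -1)
pivot(1,1)=-5: scale R1 → (0, 1, 2/5, 1/5)
  clear (0,1): R0 −= (-1/2)R1 → (1, 0, -4/5, -9/10)
  clear (3,1): R3 −= (3/2)R1 → (0, 0, -18/5, -13/10)
pivot(2,2)=-2: scale R2 → (0, 0, 1, -1/2)
  clear (0,2): R0 −= (-4/5)R2 → (1, 0, 0, -13/10)
  clear (1,2): R1 −= (2/5)R2 → (0, 1, 0, 2/5)
  clear (3,2): R3 −= (-18/5)R2 → (0, 0, 0, -31/10)
pivot(3,3)=-31/10: scale R3 → (0, 0, 0, 1)
  clear (0,3): R0 −= (-13/10)R3 → (1, 0, 0, 0)
  clear (1,3): R1 −= (2/5)R3 → (0, 1, 0, 0)
  clear (2,3): R2 −= (-1/2)R3 → (0, 0, 1, 0)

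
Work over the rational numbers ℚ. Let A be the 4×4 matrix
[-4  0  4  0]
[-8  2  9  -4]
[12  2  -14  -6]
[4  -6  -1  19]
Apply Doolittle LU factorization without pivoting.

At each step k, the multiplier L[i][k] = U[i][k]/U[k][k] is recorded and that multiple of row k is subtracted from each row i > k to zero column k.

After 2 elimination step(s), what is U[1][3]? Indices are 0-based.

Step 1: pivot at (0,0) is -4.
  row1 ← row1 − (2)·row0  ⇒  L[1][0]=2, U row1=(0, 2, 1, -4)
  row2 ← row2 − (-3)·row0  ⇒  L[2][0]=-3, U row2=(0, 2, -2, -6)
  row3 ← row3 − (-1)·row0  ⇒  L[3][0]=-1, U row3=(0, -6, 3, 19)
Step 2: pivot at (1,1) is 2.
  row2 ← row2 − (1)·row1  ⇒  L[2][1]=1, U row2=(0, 0, -3, -2)
  row3 ← row3 − (-3)·row1  ⇒  L[3][1]=-3, U row3=(0, 0, 6, 7)

U[1][3] = -4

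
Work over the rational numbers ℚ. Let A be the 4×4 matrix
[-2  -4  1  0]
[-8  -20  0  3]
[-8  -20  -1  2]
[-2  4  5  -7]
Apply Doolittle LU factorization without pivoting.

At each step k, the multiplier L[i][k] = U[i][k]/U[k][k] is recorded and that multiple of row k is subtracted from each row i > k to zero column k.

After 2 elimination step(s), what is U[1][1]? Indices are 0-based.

U[1][1] = -4

k=0: U[0][0]=-2
  eliminate (1,0): mult=4, new row 1: (0, -4, -4, 3); set L[1][0]=4
  eliminate (2,0): mult=4, new row 2: (0, -4, -5, 2); set L[2][0]=4
  eliminate (3,0): mult=1, new row 3: (0, 8, 4, -7); set L[3][0]=1
k=1: U[1][1]=-4
  eliminate (2,1): mult=1, new row 2: (0, 0, -1, -1); set L[2][1]=1
  eliminate (3,1): mult=-2, new row 3: (0, 0, -4, -1); set L[3][1]=-2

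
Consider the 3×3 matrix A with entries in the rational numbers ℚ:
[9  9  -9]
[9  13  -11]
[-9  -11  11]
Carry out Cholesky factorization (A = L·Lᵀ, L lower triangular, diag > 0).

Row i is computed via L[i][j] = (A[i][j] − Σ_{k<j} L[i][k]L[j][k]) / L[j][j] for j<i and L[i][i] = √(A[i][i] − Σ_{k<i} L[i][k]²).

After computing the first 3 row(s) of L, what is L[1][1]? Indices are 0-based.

Step 1: L[0][0] = √(9) = 3.
  L[1][0] = (9) / L[0][0] = 3.
Step 2: L[1][1] = √(4) = 2.
  L[2][0] = (-9) / L[0][0] = -3.
  L[2][1] = (-2) / L[1][1] = -1.
Step 3: L[2][2] = √(1) = 1.

L[1][1] = 2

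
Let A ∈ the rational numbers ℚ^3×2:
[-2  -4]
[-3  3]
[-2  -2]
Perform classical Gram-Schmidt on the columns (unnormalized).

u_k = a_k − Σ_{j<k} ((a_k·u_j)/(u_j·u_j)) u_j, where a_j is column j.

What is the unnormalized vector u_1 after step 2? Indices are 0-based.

u_1 = (-62/17, 60/17, -28/17)

Step 1: u_0 = a_0 = (-2, -3, -2).
Step 2: u_1 = a_1 − (3/17)·u_0 = (-62/17, 60/17, -28/17).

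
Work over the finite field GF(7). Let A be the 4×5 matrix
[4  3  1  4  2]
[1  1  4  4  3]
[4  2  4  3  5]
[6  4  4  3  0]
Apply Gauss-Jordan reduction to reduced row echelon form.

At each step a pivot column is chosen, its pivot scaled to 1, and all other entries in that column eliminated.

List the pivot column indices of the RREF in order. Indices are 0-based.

pivot columns: 0, 1, 2, 4

[1] R0 /= 4  ⇒  (1, 6, 2, 1, 4)
     R1 -= 1·R0  ⇒  (0, 2, 2, 3, 6)
     R2 -= 4·R0  ⇒  (0, 6, 3, 6, 3)
     R3 -= 6·R0  ⇒  (0, 3, 6, 4, 4)
[2] R1 /= 2  ⇒  (0, 1, 1, 5, 3)
     R0 -= 6·R1  ⇒  (1, 0, 3, 6, 0)
     R2 -= 6·R1  ⇒  (0, 0, 4, 4, 6)
     R3 -= 3·R1  ⇒  (0, 0, 3, 3, 2)
[3] R2 /= 4  ⇒  (0, 0, 1, 1, 5)
     R0 -= 3·R2  ⇒  (1, 0, 0, 3, 6)
     R1 -= 1·R2  ⇒  (0, 1, 0, 4, 5)
     R3 -= 3·R2  ⇒  (0, 0, 0, 0, 1)
column 3 empty below row 3
[4] R3 /= 1  ⇒  (0, 0, 0, 0, 1)
     R0 -= 6·R3  ⇒  (1, 0, 0, 3, 0)
     R1 -= 5·R3  ⇒  (0, 1, 0, 4, 0)
     R2 -= 5·R3  ⇒  (0, 0, 1, 1, 0)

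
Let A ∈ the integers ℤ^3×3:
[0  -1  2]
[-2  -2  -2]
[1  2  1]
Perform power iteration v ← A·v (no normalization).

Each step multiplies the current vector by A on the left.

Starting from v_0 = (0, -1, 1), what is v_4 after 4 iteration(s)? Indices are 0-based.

v_4 = (-24, -16, 16)

v_0 = (0, -1, 1).
v_1 = A·v_0 = (3, 0, -1).
v_2 = A·v_1 = (-2, -4, 2).
v_3 = A·v_2 = (8, 8, -8).
v_4 = A·v_3 = (-24, -16, 16).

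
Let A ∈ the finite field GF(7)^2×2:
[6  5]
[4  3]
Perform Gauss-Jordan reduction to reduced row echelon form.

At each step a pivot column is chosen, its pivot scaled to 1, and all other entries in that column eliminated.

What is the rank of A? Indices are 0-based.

pivot(0,0)=6: scale R0 → (1, 2)
  clear (1,0): R1 −= (4)R0 → (0, 2)
pivot(1,1)=2: scale R1 → (0, 1)
  clear (0,1): R0 −= (2)R1 → (1, 0)

rank = 2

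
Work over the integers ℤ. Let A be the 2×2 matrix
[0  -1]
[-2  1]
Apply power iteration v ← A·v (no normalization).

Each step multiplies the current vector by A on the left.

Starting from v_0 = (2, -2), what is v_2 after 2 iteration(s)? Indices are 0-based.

v_2 = (6, -10)

v_0 = (2, -2).
v_1 = A·v_0 = (2, -6).
v_2 = A·v_1 = (6, -10).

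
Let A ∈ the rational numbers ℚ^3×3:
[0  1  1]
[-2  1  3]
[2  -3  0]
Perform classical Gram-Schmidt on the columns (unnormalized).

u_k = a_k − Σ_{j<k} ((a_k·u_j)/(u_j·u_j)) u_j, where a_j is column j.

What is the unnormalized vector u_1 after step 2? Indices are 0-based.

Step 1: u_0 = a_0 = (0, -2, 2).
Step 2: u_1 = a_1 − (-1)·u_0 = (1, -1, -1).

u_1 = (1, -1, -1)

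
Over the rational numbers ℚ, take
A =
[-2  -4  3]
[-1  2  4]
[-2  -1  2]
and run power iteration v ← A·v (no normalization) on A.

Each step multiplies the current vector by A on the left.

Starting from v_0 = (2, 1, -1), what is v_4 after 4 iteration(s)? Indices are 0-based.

v_4 = (-83, -80, -155)

v_0 = (2, 1, -1).
v_1 = A·v_0 = (-11, -4, -7).
v_2 = A·v_1 = (17, -25, 12).
v_3 = A·v_2 = (102, -19, 15).
v_4 = A·v_3 = (-83, -80, -155).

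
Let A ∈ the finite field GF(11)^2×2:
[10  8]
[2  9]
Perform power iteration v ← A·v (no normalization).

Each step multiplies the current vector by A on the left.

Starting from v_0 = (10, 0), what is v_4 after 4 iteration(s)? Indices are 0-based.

v_0 = (10, 0).
v_1 = A·v_0 = (1, 9).
v_2 = A·v_1 = (5, 6).
v_3 = A·v_2 = (10, 9).
v_4 = A·v_3 = (7, 2).

v_4 = (7, 2)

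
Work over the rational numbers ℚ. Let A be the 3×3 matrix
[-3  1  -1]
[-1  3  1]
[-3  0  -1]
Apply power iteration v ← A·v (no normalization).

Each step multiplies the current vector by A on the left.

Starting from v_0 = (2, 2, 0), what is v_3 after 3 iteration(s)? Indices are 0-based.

v_0 = (2, 2, 0).
v_1 = A·v_0 = (-4, 4, -6).
v_2 = A·v_1 = (22, 10, 18).
v_3 = A·v_2 = (-74, 26, -84).

v_3 = (-74, 26, -84)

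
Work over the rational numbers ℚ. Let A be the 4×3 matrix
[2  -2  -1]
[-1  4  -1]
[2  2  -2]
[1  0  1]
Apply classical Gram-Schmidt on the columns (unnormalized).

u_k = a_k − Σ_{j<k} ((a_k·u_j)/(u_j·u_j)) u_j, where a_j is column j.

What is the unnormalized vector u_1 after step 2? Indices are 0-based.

Step 1: u_0 = a_0 = (2, -1, 2, 1).
Step 2: u_1 = a_1 − (-2/5)·u_0 = (-6/5, 18/5, 14/5, 2/5).

u_1 = (-6/5, 18/5, 14/5, 2/5)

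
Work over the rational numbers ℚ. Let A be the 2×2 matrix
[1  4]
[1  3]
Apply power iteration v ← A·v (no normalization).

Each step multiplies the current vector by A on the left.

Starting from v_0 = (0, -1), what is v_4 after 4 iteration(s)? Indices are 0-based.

v_0 = (0, -1).
v_1 = A·v_0 = (-4, -3).
v_2 = A·v_1 = (-16, -13).
v_3 = A·v_2 = (-68, -55).
v_4 = A·v_3 = (-288, -233).

v_4 = (-288, -233)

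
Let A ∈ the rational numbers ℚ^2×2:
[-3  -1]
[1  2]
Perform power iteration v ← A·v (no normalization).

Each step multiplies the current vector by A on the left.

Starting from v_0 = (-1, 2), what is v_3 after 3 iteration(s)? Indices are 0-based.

v_0 = (-1, 2).
v_1 = A·v_0 = (1, 3).
v_2 = A·v_1 = (-6, 7).
v_3 = A·v_2 = (11, 8).

v_3 = (11, 8)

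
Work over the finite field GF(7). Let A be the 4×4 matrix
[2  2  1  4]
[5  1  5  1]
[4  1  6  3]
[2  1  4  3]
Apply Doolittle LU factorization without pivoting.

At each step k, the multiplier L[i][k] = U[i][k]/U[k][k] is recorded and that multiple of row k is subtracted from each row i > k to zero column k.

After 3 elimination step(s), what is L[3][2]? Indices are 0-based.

Step 1: pivot at (0,0) is 2.
  row1 ← row1 − (6)·row0  ⇒  L[1][0]=6, U row1=(0, 3, 6, 5)
  row2 ← row2 − (2)·row0  ⇒  L[2][0]=2, U row2=(0, 4, 4, 2)
  row3 ← row3 − (1)·row0  ⇒  L[3][0]=1, U row3=(0, 6, 3, 6)
Step 2: pivot at (1,1) is 3.
  row2 ← row2 − (6)·row1  ⇒  L[2][1]=6, U row2=(0, 0, 3, 0)
  row3 ← row3 − (2)·row1  ⇒  L[3][1]=2, U row3=(0, 0, 5, 3)
Step 3: pivot at (2,2) is 3.
  row3 ← row3 − (4)·row2  ⇒  L[3][2]=4, U row3=(0, 0, 0, 3)

L[3][2] = 4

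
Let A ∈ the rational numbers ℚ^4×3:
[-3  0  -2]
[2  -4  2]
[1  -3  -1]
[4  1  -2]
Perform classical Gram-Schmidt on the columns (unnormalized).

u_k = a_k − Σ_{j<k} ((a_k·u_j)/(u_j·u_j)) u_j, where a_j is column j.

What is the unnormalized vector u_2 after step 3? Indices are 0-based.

u_2 = (-1531/731, 696/731, -1317/731, -1167/731)

Step 1: u_0 = a_0 = (-3, 2, 1, 4).
Step 2: u_1 = a_1 − (-7/30)·u_0 = (-7/10, -53/15, -83/30, 29/15).
Step 3: u_2 = a_2 − (1/30)·u_0 − (-203/731)·u_1 = (-1531/731, 696/731, -1317/731, -1167/731).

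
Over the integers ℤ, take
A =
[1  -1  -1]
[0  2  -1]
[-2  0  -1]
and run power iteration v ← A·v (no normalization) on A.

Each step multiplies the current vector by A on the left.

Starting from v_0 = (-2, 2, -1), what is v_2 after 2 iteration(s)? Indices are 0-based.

v_0 = (-2, 2, -1).
v_1 = A·v_0 = (-3, 5, 5).
v_2 = A·v_1 = (-13, 5, 1).

v_2 = (-13, 5, 1)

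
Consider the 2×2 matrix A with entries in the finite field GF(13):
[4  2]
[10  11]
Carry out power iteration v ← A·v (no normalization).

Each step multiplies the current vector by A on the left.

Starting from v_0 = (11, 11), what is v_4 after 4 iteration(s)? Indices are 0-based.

v_0 = (11, 11).
v_1 = A·v_0 = (1, 10).
v_2 = A·v_1 = (11, 3).
v_3 = A·v_2 = (11, 0).
v_4 = A·v_3 = (5, 6).

v_4 = (5, 6)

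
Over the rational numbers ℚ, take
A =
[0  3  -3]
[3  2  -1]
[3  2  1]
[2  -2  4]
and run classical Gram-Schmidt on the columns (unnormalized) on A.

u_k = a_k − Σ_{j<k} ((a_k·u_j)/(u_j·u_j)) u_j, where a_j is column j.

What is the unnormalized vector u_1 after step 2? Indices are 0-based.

u_1 = (3, 10/11, 10/11, -30/11)

Step 1: u_0 = a_0 = (0, 3, 3, 2).
Step 2: u_1 = a_1 − (4/11)·u_0 = (3, 10/11, 10/11, -30/11).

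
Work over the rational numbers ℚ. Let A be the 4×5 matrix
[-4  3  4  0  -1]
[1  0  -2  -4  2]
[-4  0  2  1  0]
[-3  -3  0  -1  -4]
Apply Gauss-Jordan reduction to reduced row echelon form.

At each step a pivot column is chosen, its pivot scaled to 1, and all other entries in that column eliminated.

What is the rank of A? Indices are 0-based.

step 1: normalize row 0 (÷-4) = (1, -3/4, -1, 0, 1/4)
  row 1: subtract 1×row0 = (0, 3/4, -1, -4, 7/4)
  row 2: subtract -4×row0 = (0, -3, -2, 1, 1)
  row 3: subtract -3×row0 = (0, -21/4, -3, -1, -13/4)
step 2: normalize row 1 (÷3/4) = (0, 1, -4/3, -16/3, 7/3)
  row 0: subtract -3/4×row1 = (1, 0, -2, -4, 2)
  row 2: subtract -3×row1 = (0, 0, -6, -15, 8)
  row 3: subtract -21/4×row1 = (0, 0, -10, -29, 9)
step 3: normalize row 2 (÷-6) = (0, 0, 1, 5/2, -4/3)
  row 0: subtract -2×row2 = (1, 0, 0, 1, -2/3)
  row 1: subtract -4/3×row2 = (0, 1, 0, -2, 5/9)
  row 3: subtract -10×row2 = (0, 0, 0, -4, -13/3)
step 4: normalize row 3 (÷-4) = (0, 0, 0, 1, 13/12)
  row 0: subtract 1×row3 = (1, 0, 0, 0, -7/4)
  row 1: subtract -2×row3 = (0, 1, 0, 0, 49/18)
  row 2: subtract 5/2×row3 = (0, 0, 1, 0, -97/24)

rank = 4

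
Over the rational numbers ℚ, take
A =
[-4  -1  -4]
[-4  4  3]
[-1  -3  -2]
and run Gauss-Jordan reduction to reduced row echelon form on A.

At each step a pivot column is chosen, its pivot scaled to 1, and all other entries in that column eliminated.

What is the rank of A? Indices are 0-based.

rank = 3

[1] R0 /= -4  ⇒  (1, 1/4, 1)
     R1 -= -4·R0  ⇒  (0, 5, 7)
     R2 -= -1·R0  ⇒  (0, -11/4, -1)
[2] R1 /= 5  ⇒  (0, 1, 7/5)
     R0 -= 1/4·R1  ⇒  (1, 0, 13/20)
     R2 -= -11/4·R1  ⇒  (0, 0, 57/20)
[3] R2 /= 57/20  ⇒  (0, 0, 1)
     R0 -= 13/20·R2  ⇒  (1, 0, 0)
     R1 -= 7/5·R2  ⇒  (0, 1, 0)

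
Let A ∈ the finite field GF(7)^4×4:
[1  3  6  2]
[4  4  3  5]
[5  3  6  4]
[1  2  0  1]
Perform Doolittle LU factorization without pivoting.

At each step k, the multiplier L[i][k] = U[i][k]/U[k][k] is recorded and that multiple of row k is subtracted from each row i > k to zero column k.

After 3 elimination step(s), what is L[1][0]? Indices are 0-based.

[col 0] pivot 1
  R1 -= 4*R0 → (0, 6, 0, 4)  (L[1][0] := 4)
  R2 -= 5*R0 → (0, 2, 4, 1)  (L[2][0] := 5)
  R3 -= 1*R0 → (0, 6, 1, 6)  (L[3][0] := 1)
[col 1] pivot 6
  R2 -= 5*R1 → (0, 0, 4, 2)  (L[2][1] := 5)
  R3 -= 1*R1 → (0, 0, 1, 2)  (L[3][1] := 1)
[col 2] pivot 4
  R3 -= 2*R2 → (0, 0, 0, 5)  (L[3][2] := 2)

L[1][0] = 4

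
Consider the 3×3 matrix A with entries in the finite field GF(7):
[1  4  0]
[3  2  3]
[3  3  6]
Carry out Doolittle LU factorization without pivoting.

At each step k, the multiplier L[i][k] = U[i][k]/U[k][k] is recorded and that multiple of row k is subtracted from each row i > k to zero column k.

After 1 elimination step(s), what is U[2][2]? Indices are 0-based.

[col 0] pivot 1
  R1 -= 3*R0 → (0, 4, 3)  (L[1][0] := 3)
  R2 -= 3*R0 → (0, 5, 6)  (L[2][0] := 3)

U[2][2] = 6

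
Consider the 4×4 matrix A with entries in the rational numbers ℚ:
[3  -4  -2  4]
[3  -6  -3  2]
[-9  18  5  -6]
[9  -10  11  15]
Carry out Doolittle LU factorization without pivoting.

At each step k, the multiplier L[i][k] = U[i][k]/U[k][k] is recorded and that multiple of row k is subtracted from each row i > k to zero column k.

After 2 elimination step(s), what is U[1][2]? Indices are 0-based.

U[1][2] = -1

Step 1: pivot at (0,0) is 3.
  row1 ← row1 − (1)·row0  ⇒  L[1][0]=1, U row1=(0, -2, -1, -2)
  row2 ← row2 − (-3)·row0  ⇒  L[2][0]=-3, U row2=(0, 6, -1, 6)
  row3 ← row3 − (3)·row0  ⇒  L[3][0]=3, U row3=(0, 2, 17, 3)
Step 2: pivot at (1,1) is -2.
  row2 ← row2 − (-3)·row1  ⇒  L[2][1]=-3, U row2=(0, 0, -4, 0)
  row3 ← row3 − (-1)·row1  ⇒  L[3][1]=-1, U row3=(0, 0, 16, 1)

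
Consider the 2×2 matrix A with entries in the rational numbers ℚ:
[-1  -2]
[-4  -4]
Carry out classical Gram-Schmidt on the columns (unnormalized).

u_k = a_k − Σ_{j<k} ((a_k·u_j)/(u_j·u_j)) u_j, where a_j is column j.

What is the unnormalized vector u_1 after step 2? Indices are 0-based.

Step 1: u_0 = a_0 = (-1, -4).
Step 2: u_1 = a_1 − (18/17)·u_0 = (-16/17, 4/17).

u_1 = (-16/17, 4/17)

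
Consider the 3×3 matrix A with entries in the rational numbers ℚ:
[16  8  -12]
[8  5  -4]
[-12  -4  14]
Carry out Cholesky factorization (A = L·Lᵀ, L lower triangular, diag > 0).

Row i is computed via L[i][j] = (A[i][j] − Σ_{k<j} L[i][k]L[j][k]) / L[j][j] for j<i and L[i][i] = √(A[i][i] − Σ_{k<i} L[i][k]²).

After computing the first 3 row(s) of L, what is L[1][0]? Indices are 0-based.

L[1][0] = 2

Step 1: L[0][0] = √(16) = 4.
  L[1][0] = (8) / L[0][0] = 2.
Step 2: L[1][1] = √(1) = 1.
  L[2][0] = (-12) / L[0][0] = -3.
  L[2][1] = (2) / L[1][1] = 2.
Step 3: L[2][2] = √(1) = 1.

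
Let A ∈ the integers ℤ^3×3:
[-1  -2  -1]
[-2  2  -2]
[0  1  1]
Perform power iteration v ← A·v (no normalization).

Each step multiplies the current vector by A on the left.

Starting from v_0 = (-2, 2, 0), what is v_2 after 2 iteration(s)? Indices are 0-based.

v_2 = (-16, 16, 10)

v_0 = (-2, 2, 0).
v_1 = A·v_0 = (-2, 8, 2).
v_2 = A·v_1 = (-16, 16, 10).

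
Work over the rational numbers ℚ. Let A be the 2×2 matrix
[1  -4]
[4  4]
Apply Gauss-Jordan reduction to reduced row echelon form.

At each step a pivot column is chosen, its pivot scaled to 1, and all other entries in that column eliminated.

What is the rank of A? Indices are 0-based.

rank = 2

[1] R0 /= 1  ⇒  (1, -4)
     R1 -= 4·R0  ⇒  (0, 20)
[2] R1 /= 20  ⇒  (0, 1)
     R0 -= -4·R1  ⇒  (1, 0)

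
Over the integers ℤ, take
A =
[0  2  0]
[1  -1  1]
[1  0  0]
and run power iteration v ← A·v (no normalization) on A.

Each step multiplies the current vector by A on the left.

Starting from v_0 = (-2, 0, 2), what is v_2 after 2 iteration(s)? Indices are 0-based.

v_0 = (-2, 0, 2).
v_1 = A·v_0 = (0, 0, -2).
v_2 = A·v_1 = (0, -2, 0).

v_2 = (0, -2, 0)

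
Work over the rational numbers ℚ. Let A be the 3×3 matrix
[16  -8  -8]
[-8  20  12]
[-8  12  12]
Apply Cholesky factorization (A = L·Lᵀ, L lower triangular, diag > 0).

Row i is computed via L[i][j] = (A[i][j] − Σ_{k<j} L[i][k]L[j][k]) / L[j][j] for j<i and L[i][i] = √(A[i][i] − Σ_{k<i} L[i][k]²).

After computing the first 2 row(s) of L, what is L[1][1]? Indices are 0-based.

L[1][1] = 4

Step 1: L[0][0] = √(16) = 4.
  L[1][0] = (-8) / L[0][0] = -2.
Step 2: L[1][1] = √(16) = 4.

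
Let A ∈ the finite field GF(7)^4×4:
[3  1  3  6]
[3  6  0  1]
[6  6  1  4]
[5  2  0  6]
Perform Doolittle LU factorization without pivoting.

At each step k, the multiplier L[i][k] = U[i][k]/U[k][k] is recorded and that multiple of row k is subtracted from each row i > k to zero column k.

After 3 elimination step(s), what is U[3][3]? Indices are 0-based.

U[3][3] = 3

[col 0] pivot 3
  R1 -= 1*R0 → (0, 5, 4, 2)  (L[1][0] := 1)
  R2 -= 2*R0 → (0, 4, 2, 6)  (L[2][0] := 2)
  R3 -= 4*R0 → (0, 5, 2, 3)  (L[3][0] := 4)
[col 1] pivot 5
  R2 -= 5*R1 → (0, 0, 3, 3)  (L[2][1] := 5)
  R3 -= 1*R1 → (0, 0, 5, 1)  (L[3][1] := 1)
[col 2] pivot 3
  R3 -= 4*R2 → (0, 0, 0, 3)  (L[3][2] := 4)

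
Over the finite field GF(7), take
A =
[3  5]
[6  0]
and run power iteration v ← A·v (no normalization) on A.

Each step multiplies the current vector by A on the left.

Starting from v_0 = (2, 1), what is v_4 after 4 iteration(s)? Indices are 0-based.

v_0 = (2, 1).
v_1 = A·v_0 = (4, 5).
v_2 = A·v_1 = (2, 3).
v_3 = A·v_2 = (0, 5).
v_4 = A·v_3 = (4, 0).

v_4 = (4, 0)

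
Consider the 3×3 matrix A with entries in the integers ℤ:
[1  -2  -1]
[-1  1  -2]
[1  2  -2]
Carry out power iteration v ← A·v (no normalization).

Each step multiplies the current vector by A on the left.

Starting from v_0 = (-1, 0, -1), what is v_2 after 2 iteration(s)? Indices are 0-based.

v_2 = (-7, 1, 4)

v_0 = (-1, 0, -1).
v_1 = A·v_0 = (0, 3, 1).
v_2 = A·v_1 = (-7, 1, 4).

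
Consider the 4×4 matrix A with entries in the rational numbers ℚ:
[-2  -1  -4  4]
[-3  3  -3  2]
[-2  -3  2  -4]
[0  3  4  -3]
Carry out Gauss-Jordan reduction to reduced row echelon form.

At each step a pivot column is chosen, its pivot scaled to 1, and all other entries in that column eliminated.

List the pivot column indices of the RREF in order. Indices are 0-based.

pivot(0,0)=-2: scale R0 → (1, 1/2, 2, -2)
  clear (1,0): R1 −= (-3)R0 → (0, 9/2, 3, -4)
  clear (2,0): R2 −= (-2)R0 → (0, -2, 6, -8)
pivot(1,1)=9/2: scale R1 → (0, 1, 2/3, -8/9)
  clear (0,1): R0 −= (1/2)R1 → (1, 0, 5/3, -14/9)
  clear (2,1): R2 −= (-2)R1 → (0, 0, 22/3, -88/9)
  clear (3,1): R3 −= (3)R1 → (0, 0, 2, -1/3)
pivot(2,2)=22/3: scale R2 → (0, 0, 1, -4/3)
  clear (0,2): R0 −= (5/3)R2 → (1, 0, 0, 2/3)
  clear (1,2): R1 −= (2/3)R2 → (0, 1, 0, 0)
  clear (3,2): R3 −= (2)R2 → (0, 0, 0, 7/3)
pivot(3,3)=7/3: scale R3 → (0, 0, 0, 1)
  clear (0,3): R0 −= (2/3)R3 → (1, 0, 0, 0)
  clear (2,3): R2 −= (-4/3)R3 → (0, 0, 1, 0)

pivot columns: 0, 1, 2, 3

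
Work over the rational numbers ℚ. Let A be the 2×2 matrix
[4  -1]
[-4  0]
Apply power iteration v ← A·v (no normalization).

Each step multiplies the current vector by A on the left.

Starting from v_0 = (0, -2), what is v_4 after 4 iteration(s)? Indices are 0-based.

v_0 = (0, -2).
v_1 = A·v_0 = (2, 0).
v_2 = A·v_1 = (8, -8).
v_3 = A·v_2 = (40, -32).
v_4 = A·v_3 = (192, -160).

v_4 = (192, -160)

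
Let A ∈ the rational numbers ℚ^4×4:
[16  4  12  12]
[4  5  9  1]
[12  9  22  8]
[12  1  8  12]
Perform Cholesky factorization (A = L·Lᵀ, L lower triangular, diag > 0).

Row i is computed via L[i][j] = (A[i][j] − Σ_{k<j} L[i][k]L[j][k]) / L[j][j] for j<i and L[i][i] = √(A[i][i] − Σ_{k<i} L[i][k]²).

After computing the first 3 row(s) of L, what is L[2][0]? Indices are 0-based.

Step 1: L[0][0] = √(16) = 4.
  L[1][0] = (4) / L[0][0] = 1.
Step 2: L[1][1] = √(4) = 2.
  L[2][0] = (12) / L[0][0] = 3.
  L[2][1] = (6) / L[1][1] = 3.
Step 3: L[2][2] = √(4) = 2.

L[2][0] = 3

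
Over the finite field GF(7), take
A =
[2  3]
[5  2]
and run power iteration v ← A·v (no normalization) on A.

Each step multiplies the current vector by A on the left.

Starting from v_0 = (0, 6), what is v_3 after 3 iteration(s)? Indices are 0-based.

v_3 = (3, 0)

v_0 = (0, 6).
v_1 = A·v_0 = (4, 5).
v_2 = A·v_1 = (2, 2).
v_3 = A·v_2 = (3, 0).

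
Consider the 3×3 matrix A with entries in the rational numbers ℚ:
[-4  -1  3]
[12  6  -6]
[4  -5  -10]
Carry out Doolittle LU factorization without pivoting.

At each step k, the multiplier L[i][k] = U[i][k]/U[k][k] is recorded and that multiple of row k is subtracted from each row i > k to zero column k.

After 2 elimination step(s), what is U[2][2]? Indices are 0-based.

Step 1: pivot at (0,0) is -4.
  row1 ← row1 − (-3)·row0  ⇒  L[1][0]=-3, U row1=(0, 3, 3)
  row2 ← row2 − (-1)·row0  ⇒  L[2][0]=-1, U row2=(0, -6, -7)
Step 2: pivot at (1,1) is 3.
  row2 ← row2 − (-2)·row1  ⇒  L[2][1]=-2, U row2=(0, 0, -1)

U[2][2] = -1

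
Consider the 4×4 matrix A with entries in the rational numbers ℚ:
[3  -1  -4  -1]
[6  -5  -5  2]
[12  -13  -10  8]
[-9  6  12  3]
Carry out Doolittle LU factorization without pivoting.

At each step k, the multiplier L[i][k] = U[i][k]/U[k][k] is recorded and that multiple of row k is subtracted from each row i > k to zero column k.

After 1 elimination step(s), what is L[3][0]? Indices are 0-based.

[col 0] pivot 3
  R1 -= 2*R0 → (0, -3, 3, 4)  (L[1][0] := 2)
  R2 -= 4*R0 → (0, -9, 6, 12)  (L[2][0] := 4)
  R3 -= -3*R0 → (0, 3, 0, 0)  (L[3][0] := -3)

L[3][0] = -3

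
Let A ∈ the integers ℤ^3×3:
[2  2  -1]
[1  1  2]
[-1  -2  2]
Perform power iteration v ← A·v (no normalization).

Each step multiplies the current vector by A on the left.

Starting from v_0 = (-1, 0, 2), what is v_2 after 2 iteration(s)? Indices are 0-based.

v_2 = (-7, 9, 8)

v_0 = (-1, 0, 2).
v_1 = A·v_0 = (-4, 3, 5).
v_2 = A·v_1 = (-7, 9, 8).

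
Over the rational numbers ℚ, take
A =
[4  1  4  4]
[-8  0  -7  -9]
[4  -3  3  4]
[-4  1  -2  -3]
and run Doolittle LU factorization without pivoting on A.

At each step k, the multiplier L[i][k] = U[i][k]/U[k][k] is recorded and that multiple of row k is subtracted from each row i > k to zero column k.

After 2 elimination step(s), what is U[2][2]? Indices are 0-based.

U[2][2] = 1

[col 0] pivot 4
  R1 -= -2*R0 → (0, 2, 1, -1)  (L[1][0] := -2)
  R2 -= 1*R0 → (0, -4, -1, 0)  (L[2][0] := 1)
  R3 -= -1*R0 → (0, 2, 2, 1)  (L[3][0] := -1)
[col 1] pivot 2
  R2 -= -2*R1 → (0, 0, 1, -2)  (L[2][1] := -2)
  R3 -= 1*R1 → (0, 0, 1, 2)  (L[3][1] := 1)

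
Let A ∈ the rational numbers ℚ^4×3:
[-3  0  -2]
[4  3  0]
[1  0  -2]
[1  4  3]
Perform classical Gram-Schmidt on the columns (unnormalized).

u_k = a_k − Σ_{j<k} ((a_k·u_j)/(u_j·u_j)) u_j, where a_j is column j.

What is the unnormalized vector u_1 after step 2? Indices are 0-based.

u_1 = (16/9, 17/27, -16/27, 92/27)

Step 1: u_0 = a_0 = (-3, 4, 1, 1).
Step 2: u_1 = a_1 − (16/27)·u_0 = (16/9, 17/27, -16/27, 92/27).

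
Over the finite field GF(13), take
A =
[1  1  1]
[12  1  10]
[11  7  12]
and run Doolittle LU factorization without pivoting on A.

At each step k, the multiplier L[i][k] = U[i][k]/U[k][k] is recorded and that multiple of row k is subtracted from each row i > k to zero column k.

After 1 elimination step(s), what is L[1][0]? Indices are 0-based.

Step 1: pivot at (0,0) is 1.
  row1 ← row1 − (12)·row0  ⇒  L[1][0]=12, U row1=(0, 2, 11)
  row2 ← row2 − (11)·row0  ⇒  L[2][0]=11, U row2=(0, 9, 1)

L[1][0] = 12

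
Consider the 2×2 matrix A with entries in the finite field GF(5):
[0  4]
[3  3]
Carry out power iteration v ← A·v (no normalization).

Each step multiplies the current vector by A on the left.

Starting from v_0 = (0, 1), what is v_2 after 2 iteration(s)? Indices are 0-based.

v_0 = (0, 1).
v_1 = A·v_0 = (4, 3).
v_2 = A·v_1 = (2, 1).

v_2 = (2, 1)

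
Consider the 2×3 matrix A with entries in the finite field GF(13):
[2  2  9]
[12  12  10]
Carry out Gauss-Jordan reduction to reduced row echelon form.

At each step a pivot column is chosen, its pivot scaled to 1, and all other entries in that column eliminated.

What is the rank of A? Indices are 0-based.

rank = 2

step 1: normalize row 0 (÷2) = (1, 1, 11)
  row 1: subtract 12×row0 = (0, 0, 8)
skip col 1 (zero from row 1)
step 2: normalize row 1 (÷8) = (0, 0, 1)
  row 0: subtract 11×row1 = (1, 1, 0)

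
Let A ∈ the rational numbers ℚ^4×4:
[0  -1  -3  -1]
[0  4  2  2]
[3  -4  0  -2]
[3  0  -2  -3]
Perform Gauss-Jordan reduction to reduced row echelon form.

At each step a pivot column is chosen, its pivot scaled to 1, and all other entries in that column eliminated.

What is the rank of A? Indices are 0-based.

rank = 4

step 1: exchange rows 0,2
step 1: normalize row 0 (÷3) = (1, -4/3, 0, -2/3)
  row 3: subtract 3×row0 = (0, 4, -2, -1)
step 2: normalize row 1 (÷4) = (0, 1, 1/2, 1/2)
  row 0: subtract -4/3×row1 = (1, 0, 2/3, 0)
  row 2: subtract -1×row1 = (0, 0, -5/2, -1/2)
  row 3: subtract 4×row1 = (0, 0, -4, -3)
step 3: normalize row 2 (÷-5/2) = (0, 0, 1, 1/5)
  row 0: subtract 2/3×row2 = (1, 0, 0, -2/15)
  row 1: subtract 1/2×row2 = (0, 1, 0, 2/5)
  row 3: subtract -4×row2 = (0, 0, 0, -11/5)
step 4: normalize row 3 (÷-11/5) = (0, 0, 0, 1)
  row 0: subtract -2/15×row3 = (1, 0, 0, 0)
  row 1: subtract 2/5×row3 = (0, 1, 0, 0)
  row 2: subtract 1/5×row3 = (0, 0, 1, 0)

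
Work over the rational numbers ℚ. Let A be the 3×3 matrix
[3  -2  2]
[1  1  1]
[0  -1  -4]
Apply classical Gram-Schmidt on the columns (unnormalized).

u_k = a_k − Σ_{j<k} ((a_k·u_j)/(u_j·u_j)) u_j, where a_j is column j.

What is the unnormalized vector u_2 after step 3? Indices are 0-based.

u_2 = (19/35, -57/35, -19/7)

Step 1: u_0 = a_0 = (3, 1, 0).
Step 2: u_1 = a_1 − (-1/2)·u_0 = (-1/2, 3/2, -1).
Step 3: u_2 = a_2 − (7/10)·u_0 − (9/7)·u_1 = (19/35, -57/35, -19/7).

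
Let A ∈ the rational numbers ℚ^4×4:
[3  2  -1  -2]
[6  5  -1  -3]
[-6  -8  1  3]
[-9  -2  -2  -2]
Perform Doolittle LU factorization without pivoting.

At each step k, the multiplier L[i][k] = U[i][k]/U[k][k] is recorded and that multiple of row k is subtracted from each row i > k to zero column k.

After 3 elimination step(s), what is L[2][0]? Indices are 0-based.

[col 0] pivot 3
  R1 -= 2*R0 → (0, 1, 1, 1)  (L[1][0] := 2)
  R2 -= -2*R0 → (0, -4, -1, -1)  (L[2][0] := -2)
  R3 -= -3*R0 → (0, 4, -5, -8)  (L[3][0] := -3)
[col 1] pivot 1
  R2 -= -4*R1 → (0, 0, 3, 3)  (L[2][1] := -4)
  R3 -= 4*R1 → (0, 0, -9, -12)  (L[3][1] := 4)
[col 2] pivot 3
  R3 -= -3*R2 → (0, 0, 0, -3)  (L[3][2] := -3)

L[2][0] = -2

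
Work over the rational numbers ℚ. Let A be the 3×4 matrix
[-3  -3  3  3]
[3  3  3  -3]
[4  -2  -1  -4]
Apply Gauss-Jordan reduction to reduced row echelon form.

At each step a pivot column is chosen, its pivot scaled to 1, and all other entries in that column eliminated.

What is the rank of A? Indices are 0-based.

rank = 3

step 1: normalize row 0 (÷-3) = (1, 1, -1, -1)
  row 1: subtract 3×row0 = (0, 0, 6, 0)
  row 2: subtract 4×row0 = (0, -6, 3, 0)
step 2: exchange rows 1,2
step 2: normalize row 1 (÷-6) = (0, 1, -1/2, 0)
  row 0: subtract 1×row1 = (1, 0, -1/2, -1)
step 3: normalize row 2 (÷6) = (0, 0, 1, 0)
  row 0: subtract -1/2×row2 = (1, 0, 0, -1)
  row 1: subtract -1/2×row2 = (0, 1, 0, 0)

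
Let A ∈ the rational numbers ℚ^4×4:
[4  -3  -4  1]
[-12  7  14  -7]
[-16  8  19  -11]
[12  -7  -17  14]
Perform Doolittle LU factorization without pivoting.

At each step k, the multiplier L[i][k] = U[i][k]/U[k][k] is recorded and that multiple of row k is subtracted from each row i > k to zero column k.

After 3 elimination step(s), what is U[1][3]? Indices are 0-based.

[col 0] pivot 4
  R1 -= -3*R0 → (0, -2, 2, -4)  (L[1][0] := -3)
  R2 -= -4*R0 → (0, -4, 3, -7)  (L[2][0] := -4)
  R3 -= 3*R0 → (0, 2, -5, 11)  (L[3][0] := 3)
[col 1] pivot -2
  R2 -= 2*R1 → (0, 0, -1, 1)  (L[2][1] := 2)
  R3 -= -1*R1 → (0, 0, -3, 7)  (L[3][1] := -1)
[col 2] pivot -1
  R3 -= 3*R2 → (0, 0, 0, 4)  (L[3][2] := 3)

U[1][3] = -4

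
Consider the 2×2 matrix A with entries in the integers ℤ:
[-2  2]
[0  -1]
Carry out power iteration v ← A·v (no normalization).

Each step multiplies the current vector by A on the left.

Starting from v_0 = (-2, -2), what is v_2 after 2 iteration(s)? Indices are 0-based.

v_0 = (-2, -2).
v_1 = A·v_0 = (0, 2).
v_2 = A·v_1 = (4, -2).

v_2 = (4, -2)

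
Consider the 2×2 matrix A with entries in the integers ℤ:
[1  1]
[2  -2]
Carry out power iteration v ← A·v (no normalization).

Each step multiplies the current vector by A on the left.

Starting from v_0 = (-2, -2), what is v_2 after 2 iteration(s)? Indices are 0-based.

v_2 = (-4, -8)

v_0 = (-2, -2).
v_1 = A·v_0 = (-4, 0).
v_2 = A·v_1 = (-4, -8).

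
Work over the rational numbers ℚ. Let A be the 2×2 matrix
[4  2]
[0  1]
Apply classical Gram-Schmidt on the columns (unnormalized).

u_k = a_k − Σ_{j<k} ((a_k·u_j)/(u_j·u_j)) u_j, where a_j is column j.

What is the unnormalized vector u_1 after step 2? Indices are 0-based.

u_1 = (0, 1)

Step 1: u_0 = a_0 = (4, 0).
Step 2: u_1 = a_1 − (1/2)·u_0 = (0, 1).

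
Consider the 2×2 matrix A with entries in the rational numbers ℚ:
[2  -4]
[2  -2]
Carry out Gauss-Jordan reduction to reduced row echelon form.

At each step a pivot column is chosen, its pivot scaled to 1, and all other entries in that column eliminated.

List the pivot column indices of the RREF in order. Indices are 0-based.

step 1: normalize row 0 (÷2) = (1, -2)
  row 1: subtract 2×row0 = (0, 2)
step 2: normalize row 1 (÷2) = (0, 1)
  row 0: subtract -2×row1 = (1, 0)

pivot columns: 0, 1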